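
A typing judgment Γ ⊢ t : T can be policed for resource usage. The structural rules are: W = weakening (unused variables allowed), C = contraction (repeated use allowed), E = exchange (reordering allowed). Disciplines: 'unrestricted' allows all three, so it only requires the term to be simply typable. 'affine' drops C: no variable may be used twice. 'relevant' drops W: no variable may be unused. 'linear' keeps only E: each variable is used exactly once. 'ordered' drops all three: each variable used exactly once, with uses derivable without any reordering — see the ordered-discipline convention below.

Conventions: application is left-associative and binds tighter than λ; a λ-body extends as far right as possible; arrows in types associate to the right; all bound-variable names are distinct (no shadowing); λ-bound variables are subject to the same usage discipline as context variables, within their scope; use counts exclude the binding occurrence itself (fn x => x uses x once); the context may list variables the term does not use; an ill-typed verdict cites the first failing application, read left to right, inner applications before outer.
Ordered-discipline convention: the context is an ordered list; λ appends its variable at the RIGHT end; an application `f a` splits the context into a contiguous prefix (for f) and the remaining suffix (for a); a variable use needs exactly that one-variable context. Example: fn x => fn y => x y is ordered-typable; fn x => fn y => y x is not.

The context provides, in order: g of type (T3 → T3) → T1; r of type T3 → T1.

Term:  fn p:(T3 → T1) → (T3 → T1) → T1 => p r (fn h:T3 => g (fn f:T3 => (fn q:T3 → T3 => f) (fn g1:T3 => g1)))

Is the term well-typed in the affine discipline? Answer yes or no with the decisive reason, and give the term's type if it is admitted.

yes — no duplicate uses among g, r, p, h, f, q, g1; term : ((T3 → T1) → (T3 → T1) → T1) → T1
use counts: g: 1, r: 1, p (bound): 1, h (bound): 0, f (bound): 1, q (bound): 0, g1 (bound): 1
left-to-right use order: p, r, g, f, g1
typing: well-typed — term : ((T3 → T1) → (T3 → T1) → T1) → T1
per-discipline verdicts: ordered ✗; linear ✗; affine ✓; relevant ✗; unrestricted ✓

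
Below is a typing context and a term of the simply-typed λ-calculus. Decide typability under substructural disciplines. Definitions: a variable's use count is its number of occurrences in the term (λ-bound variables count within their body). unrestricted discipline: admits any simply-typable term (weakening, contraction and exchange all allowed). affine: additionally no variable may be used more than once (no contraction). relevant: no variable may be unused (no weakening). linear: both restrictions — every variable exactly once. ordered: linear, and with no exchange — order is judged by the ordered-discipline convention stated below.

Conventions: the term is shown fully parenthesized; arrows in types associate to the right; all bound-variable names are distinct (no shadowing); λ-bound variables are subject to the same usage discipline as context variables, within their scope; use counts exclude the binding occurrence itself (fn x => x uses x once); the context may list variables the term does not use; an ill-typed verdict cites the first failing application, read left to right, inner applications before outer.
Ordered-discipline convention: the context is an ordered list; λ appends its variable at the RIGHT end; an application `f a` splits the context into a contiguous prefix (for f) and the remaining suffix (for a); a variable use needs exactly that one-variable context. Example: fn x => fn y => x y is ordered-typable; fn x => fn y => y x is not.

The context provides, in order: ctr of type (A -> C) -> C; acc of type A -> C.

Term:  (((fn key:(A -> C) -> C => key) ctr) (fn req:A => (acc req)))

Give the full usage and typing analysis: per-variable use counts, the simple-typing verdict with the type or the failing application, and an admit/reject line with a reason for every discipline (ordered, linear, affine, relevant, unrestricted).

usage: ctr ×1; acc ×1; key (bound) ×1; req (bound) ×1
use order (left to right): key, ctr, acc, req
typing: the term checks, with type C
ordered: ✓, single-use (ctr, acc, key, req), ordered derivation ok
linear: ✓, exactly-once usage across ctr, acc, key, req
affine: ✓, no duplicate uses among ctr, acc, key, req
relevant: ✓, none of ctr, acc, key, req goes unused
unrestricted: ✓, simply typable at C; W, C, E all held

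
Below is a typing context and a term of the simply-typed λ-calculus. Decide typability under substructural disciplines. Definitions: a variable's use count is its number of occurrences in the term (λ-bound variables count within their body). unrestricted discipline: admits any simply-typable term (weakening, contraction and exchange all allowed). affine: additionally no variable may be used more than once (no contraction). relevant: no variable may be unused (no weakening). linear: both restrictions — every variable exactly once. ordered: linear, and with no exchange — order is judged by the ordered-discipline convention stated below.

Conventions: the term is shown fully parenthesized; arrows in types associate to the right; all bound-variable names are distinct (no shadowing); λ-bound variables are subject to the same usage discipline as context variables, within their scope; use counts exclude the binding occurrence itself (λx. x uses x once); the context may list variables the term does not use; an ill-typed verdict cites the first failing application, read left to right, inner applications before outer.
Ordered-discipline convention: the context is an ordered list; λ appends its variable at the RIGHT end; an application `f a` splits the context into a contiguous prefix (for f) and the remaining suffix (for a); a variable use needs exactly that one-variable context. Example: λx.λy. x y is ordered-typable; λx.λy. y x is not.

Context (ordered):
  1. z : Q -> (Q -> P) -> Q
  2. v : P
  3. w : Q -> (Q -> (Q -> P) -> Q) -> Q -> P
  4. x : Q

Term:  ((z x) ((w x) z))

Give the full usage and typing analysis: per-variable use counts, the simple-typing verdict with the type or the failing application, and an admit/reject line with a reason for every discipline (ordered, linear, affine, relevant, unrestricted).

variable uses: z: 2, v: 0, w: 1, x: 2
order of uses: z, x, w, x, z
typing: well-typed at Q
ordered: ✗ — z ×2, x ×2 used more than once (contraction); unused: v — weakening required
linear: ✗ — z ×2, x ×2 used more than once (contraction); unused: v — weakening required
affine: ✗ — z ×2, x ×2 used more than once (contraction)
relevant: ✗ — unused: v — weakening required
unrestricted: ✓ — type-checks (Q) and nothing is barred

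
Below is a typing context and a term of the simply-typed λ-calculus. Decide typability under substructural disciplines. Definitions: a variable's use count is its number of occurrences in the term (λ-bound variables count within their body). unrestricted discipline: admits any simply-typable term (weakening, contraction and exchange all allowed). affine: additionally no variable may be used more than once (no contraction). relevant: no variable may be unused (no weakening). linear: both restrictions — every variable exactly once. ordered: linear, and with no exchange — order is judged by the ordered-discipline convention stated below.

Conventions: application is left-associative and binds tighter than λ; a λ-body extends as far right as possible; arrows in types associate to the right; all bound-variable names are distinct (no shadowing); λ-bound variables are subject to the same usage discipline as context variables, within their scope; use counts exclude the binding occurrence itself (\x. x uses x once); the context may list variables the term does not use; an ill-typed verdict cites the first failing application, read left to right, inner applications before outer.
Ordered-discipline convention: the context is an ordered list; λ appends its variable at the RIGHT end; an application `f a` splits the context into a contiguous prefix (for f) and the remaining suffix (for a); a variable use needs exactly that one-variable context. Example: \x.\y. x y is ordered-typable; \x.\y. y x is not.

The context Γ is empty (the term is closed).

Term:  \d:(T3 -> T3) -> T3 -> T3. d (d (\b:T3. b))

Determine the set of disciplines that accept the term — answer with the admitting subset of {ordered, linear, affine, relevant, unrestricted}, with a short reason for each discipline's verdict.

accepted by: relevant, unrestricted
variable uses: d [bound]: 2×, b [bound]: 1×
uses in reading order: d, d, b
typing: ✓ — ((T3 -> T3) -> T3 -> T3) -> T3 -> T3
ordered: ✗ — needs contraction — d ×2
linear: ✗ — needs contraction — d ×2
affine: ✗ — needs contraction — d ×2
relevant: ✓ — none of d, b goes unused
unrestricted: ✓ — type-checks (((T3 -> T3) -> T3 -> T3) -> T3 -> T3) and nothing is barred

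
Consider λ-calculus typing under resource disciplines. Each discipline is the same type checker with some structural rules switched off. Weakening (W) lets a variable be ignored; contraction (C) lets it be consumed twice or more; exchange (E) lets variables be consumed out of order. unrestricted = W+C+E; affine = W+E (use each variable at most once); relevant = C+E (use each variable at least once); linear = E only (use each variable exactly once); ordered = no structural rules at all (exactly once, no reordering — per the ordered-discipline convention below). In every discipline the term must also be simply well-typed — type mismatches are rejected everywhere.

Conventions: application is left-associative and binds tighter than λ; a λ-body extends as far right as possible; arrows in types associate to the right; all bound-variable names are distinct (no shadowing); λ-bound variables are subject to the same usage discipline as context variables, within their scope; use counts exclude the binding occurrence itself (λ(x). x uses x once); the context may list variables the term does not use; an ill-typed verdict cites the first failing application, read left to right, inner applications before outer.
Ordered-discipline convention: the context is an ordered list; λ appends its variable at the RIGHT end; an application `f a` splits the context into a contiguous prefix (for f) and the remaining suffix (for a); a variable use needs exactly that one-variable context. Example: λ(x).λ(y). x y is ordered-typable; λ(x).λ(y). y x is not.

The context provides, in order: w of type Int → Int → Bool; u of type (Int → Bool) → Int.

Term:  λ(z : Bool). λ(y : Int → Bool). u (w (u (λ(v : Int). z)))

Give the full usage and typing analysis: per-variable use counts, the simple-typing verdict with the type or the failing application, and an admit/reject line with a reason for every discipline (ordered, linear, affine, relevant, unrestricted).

use counts: w ×1; u ×2; z (bound) ×1; y (bound) ×0; v (bound) ×0
order of uses: u, w, u, z
typing: well-typed at Bool → (Int → Bool) → Int
ordered: ✗ — needs contraction — u ×2; y, v left unused
linear: ✗ — needs contraction — u ×2; y, v left unused
affine: ✗ — needs contraction — u ×2
relevant: ✗ — y, v left unused
unrestricted: ✓ — well-typed at Bool → (Int → Bool) → Int; no restrictions here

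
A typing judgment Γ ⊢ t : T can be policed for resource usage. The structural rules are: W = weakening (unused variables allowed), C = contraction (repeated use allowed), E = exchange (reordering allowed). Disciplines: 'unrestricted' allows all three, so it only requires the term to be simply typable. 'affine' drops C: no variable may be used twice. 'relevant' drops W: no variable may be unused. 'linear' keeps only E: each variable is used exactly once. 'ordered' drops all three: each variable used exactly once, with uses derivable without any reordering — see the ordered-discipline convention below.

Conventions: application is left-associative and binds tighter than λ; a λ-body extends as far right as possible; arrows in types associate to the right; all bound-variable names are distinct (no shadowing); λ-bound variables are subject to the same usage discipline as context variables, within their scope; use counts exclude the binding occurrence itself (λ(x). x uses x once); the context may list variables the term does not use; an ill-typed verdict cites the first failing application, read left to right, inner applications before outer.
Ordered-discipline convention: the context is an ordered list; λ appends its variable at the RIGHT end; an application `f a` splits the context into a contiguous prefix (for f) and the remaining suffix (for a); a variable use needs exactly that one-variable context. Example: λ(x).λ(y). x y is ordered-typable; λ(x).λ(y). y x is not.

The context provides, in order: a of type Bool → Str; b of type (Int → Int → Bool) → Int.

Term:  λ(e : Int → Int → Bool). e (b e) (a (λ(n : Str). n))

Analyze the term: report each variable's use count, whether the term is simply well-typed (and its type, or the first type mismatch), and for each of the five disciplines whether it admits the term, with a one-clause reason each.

variable uses: a=1; b=1; e [bound]=2; n [bound]=1
uses in reading order: e, b, e, a, n
typing: ill-typed: a function awaiting Bool gets Str → Str
ordered: ✗, a type mismatch blocks all five
linear: ✗, the type mismatch rejects it
affine: ✗, not simply typable
relevant: ✗, fails simple typing
unrestricted: ✗, a type mismatch blocks all five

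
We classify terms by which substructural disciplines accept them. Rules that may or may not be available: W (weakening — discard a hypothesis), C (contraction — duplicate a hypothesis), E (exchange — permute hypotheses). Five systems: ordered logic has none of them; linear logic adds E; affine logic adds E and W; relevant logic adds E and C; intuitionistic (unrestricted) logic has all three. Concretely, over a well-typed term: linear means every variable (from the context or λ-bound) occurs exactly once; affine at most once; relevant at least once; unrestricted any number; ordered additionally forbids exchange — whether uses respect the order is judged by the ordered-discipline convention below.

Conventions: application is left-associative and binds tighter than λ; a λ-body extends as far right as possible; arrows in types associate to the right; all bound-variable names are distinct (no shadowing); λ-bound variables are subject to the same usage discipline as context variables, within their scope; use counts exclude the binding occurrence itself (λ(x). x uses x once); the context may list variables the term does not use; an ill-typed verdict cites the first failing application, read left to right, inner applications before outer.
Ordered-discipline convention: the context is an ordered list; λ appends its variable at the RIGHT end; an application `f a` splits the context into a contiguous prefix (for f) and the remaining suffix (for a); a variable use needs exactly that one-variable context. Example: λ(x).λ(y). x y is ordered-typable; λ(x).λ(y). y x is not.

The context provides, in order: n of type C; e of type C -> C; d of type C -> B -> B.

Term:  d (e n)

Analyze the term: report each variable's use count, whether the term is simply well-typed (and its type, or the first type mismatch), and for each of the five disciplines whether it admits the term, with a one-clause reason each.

usage: n: 1; e: 1; d: 1
order of uses: d, e, n
typing: ✓ — B -> B
ordered ✗ (no ordered split (uses run d, e, n))
linear ✓ (each of n, e, d used exactly once)
affine ✓ (n, e, d: no repeats, contraction unneeded)
relevant ✓ (none of n, e, d goes unused)
unrestricted ✓ (simply typable at B -> B; W, C, E all held)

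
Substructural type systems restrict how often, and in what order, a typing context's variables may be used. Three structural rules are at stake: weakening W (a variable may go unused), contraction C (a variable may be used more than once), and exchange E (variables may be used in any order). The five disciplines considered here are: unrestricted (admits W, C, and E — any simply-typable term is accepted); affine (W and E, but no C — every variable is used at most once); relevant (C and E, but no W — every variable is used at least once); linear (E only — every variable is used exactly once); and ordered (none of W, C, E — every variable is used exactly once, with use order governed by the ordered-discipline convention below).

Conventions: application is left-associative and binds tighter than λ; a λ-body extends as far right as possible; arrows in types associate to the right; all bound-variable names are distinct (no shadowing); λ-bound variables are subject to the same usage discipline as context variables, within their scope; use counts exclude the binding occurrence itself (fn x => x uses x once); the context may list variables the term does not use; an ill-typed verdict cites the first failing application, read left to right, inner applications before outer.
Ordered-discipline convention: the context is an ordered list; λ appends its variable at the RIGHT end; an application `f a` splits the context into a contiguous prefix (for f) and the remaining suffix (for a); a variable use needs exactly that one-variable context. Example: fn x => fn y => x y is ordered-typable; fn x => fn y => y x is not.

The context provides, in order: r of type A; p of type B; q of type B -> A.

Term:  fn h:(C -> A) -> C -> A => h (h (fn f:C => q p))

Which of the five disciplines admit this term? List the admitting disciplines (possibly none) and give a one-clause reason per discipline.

accepted by: unrestricted
usage: r: 0, p: 1, q: 1, h [bound]: 2, f [bound]: 0
uses in reading order: h, h, q, p
typing: ✓ — ((C -> A) -> C -> A) -> C -> A
ordered: ✗ — h ×2 used more than once (contraction); r, f never used (weakening)
linear: ✗ — h ×2 used more than once (contraction); r, f never used (weakening)
affine: ✗ — h ×2 used more than once (contraction)
relevant: ✗ — r, f never used (weakening)
unrestricted: ✓ — type-checks (((C -> A) -> C -> A) -> C -> A) and nothing is barred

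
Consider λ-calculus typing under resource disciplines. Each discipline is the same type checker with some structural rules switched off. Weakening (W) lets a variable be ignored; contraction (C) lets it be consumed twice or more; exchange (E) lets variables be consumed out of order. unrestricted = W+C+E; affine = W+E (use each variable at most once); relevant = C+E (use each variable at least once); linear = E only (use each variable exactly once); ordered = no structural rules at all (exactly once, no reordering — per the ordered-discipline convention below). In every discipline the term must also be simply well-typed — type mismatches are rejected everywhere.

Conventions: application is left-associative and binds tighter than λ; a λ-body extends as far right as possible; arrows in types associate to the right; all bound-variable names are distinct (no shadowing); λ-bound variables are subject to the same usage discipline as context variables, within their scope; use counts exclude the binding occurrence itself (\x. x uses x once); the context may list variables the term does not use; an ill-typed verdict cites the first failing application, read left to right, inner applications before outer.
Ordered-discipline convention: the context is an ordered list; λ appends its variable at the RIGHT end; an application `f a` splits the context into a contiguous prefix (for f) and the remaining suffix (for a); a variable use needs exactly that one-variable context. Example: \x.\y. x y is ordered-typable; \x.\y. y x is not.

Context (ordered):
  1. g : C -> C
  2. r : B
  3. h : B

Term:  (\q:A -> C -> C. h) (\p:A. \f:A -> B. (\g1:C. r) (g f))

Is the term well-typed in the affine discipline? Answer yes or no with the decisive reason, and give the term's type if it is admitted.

no — not simply typable
usage: g=1; r=1; h=1; q (bound)=0; p (bound)=0; f (bound)=1; g1 (bound)=0
left-to-right use order: h, r, g, f
typing: ill-typed: argument of type A -> B where C is required
across the five disciplines: ordered ✗, linear ✗, affine ✗, relevant ✗, unrestricted ✗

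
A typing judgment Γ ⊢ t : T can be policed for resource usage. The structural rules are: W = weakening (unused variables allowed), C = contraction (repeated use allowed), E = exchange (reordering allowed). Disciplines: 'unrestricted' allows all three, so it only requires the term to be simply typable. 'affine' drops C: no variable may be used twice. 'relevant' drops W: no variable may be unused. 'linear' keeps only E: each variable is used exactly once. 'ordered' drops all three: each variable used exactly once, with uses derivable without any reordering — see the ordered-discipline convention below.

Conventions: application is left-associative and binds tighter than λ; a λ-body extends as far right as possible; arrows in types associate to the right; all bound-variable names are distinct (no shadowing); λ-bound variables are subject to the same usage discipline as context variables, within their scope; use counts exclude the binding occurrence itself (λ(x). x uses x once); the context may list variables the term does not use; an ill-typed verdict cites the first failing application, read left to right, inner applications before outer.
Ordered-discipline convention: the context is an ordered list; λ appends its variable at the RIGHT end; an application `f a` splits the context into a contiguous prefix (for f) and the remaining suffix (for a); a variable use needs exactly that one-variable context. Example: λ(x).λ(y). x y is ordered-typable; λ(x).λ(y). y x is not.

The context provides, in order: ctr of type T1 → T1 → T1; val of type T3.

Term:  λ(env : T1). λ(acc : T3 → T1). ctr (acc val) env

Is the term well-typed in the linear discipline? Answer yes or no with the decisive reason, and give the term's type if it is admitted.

yes — each of ctr, val, env, acc used exactly once; term : T1 → (T3 → T1) → T1
usage: ctr ×1; val ×1; env (bound) ×1; acc (bound) ×1
left-to-right use order: ctr, acc, val, env
typing: well-typed at T1 → (T3 → T1) → T1
summary: ordered ✗; linear ✓; affine ✓; relevant ✓; unrestricted ✓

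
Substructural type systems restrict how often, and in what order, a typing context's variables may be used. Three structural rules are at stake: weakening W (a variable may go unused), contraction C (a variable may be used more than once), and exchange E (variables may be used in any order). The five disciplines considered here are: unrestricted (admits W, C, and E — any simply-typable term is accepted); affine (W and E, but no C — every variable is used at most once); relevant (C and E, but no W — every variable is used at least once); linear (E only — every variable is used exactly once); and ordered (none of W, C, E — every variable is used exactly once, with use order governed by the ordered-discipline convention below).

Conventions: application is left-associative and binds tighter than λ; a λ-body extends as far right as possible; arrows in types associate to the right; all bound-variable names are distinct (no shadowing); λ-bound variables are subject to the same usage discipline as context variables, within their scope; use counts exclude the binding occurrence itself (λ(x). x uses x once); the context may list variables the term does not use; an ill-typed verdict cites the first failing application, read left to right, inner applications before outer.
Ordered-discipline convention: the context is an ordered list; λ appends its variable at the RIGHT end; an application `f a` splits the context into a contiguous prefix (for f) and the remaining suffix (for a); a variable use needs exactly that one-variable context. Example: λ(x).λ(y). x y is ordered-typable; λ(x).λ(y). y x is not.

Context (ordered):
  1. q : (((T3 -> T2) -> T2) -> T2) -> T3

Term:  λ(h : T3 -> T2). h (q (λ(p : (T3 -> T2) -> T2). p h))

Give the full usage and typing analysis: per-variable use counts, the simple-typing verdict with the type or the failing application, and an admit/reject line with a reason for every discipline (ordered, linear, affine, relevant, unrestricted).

counts: q=1, h [bound]=2, p [bound]=1
order of uses: h, q, p, h
typing: ✓ — (T3 -> T2) -> T2
ordered: ✗ — uses contraction: h ×2
linear: ✗ — uses contraction: h ×2
affine: ✗ — uses contraction: h ×2
relevant: ✓ — none of q, h, p goes unused
unrestricted: ✓ — typability at (T3 -> T2) -> T2 is all that's needed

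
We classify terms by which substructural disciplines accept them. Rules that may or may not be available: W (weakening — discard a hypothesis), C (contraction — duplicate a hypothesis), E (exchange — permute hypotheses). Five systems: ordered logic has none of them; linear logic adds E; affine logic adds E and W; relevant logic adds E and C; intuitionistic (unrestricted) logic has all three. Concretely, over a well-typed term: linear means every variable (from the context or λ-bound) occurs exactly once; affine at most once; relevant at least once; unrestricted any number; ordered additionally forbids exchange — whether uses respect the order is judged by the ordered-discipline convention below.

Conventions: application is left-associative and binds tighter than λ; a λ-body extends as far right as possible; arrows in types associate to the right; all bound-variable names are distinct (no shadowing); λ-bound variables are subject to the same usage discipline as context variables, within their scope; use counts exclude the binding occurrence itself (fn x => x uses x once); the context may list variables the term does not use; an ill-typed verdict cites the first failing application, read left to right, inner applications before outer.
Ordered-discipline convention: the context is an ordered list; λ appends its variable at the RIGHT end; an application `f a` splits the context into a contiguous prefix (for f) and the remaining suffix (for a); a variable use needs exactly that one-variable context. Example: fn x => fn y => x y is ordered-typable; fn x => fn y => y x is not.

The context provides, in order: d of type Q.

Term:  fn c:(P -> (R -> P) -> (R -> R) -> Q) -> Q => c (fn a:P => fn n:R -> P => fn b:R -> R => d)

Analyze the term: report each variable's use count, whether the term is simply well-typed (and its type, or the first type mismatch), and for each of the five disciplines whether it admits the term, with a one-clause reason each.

variable uses: d: 1, c (λ-bound): 1, a (λ-bound): 0, n (λ-bound): 0, b (λ-bound): 0
left-to-right use order: c, d
typing: the term checks, with type ((P -> (R -> P) -> (R -> R) -> Q) -> Q) -> Q
ordered ✗ (needs weakening: a, n, b unused)
linear ✗ (needs weakening: a, n, b unused)
affine ✓ (at most one use each (d, c, a, n, b))
relevant ✗ (needs weakening: a, n, b unused)
unrestricted ✓ (simply typable at ((P -> (R -> P) -> (R -> R) -> Q) -> Q) -> Q; W, C, E all held)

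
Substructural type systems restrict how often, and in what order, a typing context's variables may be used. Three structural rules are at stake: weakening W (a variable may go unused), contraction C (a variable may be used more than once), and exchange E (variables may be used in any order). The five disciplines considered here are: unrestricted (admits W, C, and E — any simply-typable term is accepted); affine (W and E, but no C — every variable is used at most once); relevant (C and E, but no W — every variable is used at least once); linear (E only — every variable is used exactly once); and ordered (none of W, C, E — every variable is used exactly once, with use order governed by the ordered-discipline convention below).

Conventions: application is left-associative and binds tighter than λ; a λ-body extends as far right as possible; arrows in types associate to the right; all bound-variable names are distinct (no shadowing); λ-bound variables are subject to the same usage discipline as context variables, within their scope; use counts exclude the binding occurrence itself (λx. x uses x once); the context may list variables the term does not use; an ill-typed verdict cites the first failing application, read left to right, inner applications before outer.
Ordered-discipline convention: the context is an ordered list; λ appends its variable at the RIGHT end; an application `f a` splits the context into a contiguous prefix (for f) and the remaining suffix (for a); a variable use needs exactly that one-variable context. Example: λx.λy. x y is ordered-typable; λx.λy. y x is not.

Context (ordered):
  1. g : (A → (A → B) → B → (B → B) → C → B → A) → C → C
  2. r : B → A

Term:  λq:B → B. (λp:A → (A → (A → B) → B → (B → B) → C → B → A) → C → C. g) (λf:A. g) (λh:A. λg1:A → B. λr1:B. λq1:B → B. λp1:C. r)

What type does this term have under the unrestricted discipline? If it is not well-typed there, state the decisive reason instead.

term : (B → B) → C → C
variable uses: g: 2×; r: 1×; q (bound): 0×; p (bound): 0×; f (bound): 0×; h (bound): 0×; g1 (bound): 0×; r1 (bound): 0×; q1 (bound): 0×; p1 (bound): 0×
left-to-right use order: g, g, r
typing: well-typed at (B → B) → C → C
all disciplines: ordered ✗; linear ✗; affine ✗; relevant ✗; unrestricted ✓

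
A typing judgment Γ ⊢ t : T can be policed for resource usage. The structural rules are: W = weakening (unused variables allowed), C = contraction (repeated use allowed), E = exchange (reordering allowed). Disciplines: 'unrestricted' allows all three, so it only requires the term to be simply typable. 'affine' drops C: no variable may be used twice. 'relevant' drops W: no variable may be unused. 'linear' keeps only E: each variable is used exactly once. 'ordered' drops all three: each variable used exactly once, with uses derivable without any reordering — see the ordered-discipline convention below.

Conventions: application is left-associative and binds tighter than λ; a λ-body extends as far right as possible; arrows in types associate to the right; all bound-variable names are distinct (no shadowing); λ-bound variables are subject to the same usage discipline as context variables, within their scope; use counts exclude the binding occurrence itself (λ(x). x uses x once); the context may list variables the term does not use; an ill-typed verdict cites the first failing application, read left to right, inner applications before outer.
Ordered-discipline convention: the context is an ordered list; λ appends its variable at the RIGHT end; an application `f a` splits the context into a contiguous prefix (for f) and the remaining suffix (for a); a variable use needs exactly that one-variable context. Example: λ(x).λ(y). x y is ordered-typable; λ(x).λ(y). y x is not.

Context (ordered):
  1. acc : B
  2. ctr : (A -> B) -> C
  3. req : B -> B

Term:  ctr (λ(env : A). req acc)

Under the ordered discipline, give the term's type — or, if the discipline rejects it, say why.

not well-typed under ordered — env left unused
usage: acc ×1, ctr ×1, req ×1, env (bound) ×0
use order (left to right): ctr, req, acc
typing: well-typed — term : C
per-discipline verdicts: ordered ✗ · linear ✗ · affine ✓ · relevant ✗ · unrestricted ✓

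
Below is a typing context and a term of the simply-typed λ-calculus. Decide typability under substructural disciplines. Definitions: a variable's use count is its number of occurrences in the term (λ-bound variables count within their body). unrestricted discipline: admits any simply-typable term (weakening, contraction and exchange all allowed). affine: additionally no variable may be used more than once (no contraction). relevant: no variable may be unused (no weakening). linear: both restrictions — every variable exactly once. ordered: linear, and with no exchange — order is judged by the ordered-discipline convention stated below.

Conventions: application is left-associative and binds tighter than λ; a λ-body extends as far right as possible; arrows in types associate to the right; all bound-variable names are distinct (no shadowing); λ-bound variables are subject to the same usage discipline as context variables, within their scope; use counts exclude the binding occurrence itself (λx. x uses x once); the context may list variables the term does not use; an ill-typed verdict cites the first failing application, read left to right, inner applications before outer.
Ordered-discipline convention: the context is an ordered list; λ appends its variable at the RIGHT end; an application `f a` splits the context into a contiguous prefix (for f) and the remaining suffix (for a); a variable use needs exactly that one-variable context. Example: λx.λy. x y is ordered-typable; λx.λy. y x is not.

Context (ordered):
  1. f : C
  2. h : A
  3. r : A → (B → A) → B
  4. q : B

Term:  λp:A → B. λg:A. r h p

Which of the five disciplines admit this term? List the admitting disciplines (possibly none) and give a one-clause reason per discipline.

accepted by: none
use counts: f: 0; h: 1; r: 1; q: 0; p [bound]: 1; g [bound]: 0
left-to-right use order: r, h, p
typing: ill-typed: an argument A → B mismatches the expected B → A
ordered: ✗ — a type mismatch blocks all five
linear: ✗ — the type mismatch rejects it
affine: ✗ — not simply typable
relevant: ✗ — fails simple typing
unrestricted: ✗ — a type mismatch blocks all five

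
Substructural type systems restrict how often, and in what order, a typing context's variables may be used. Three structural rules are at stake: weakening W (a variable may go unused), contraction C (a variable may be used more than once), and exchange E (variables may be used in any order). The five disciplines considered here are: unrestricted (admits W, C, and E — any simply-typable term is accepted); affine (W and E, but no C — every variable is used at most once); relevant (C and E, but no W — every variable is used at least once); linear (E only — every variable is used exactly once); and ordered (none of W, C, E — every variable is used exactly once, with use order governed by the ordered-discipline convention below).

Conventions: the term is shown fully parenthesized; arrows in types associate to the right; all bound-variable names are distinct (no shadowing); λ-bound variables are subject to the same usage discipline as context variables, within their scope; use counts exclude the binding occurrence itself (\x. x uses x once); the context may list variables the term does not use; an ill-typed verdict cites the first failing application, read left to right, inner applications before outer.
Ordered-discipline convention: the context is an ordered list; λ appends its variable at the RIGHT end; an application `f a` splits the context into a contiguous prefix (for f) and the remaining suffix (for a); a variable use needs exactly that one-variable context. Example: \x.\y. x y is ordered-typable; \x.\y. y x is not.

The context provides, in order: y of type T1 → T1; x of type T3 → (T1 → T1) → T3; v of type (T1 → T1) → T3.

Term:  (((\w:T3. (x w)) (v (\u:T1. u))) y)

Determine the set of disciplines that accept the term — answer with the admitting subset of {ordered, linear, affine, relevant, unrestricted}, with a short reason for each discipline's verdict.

admitting disciplines: linear, affine, relevant, unrestricted
variable uses: y: 1; x: 1; v: 1; w (bound): 1; u (bound): 1
left-to-right use order: x, w, v, u, y
typing: ✓ — T3
ordered: ✗, no contiguous prefix/suffix split fits x, w, v, u, y
linear: ✓, each of y, x, v, w, u used exactly once
affine: ✓, at most one use each (y, x, v, w, u)
relevant: ✓, y, x, v, w, u: all used, weakening unneeded
unrestricted: ✓, simply typable at T3; W, C, E all held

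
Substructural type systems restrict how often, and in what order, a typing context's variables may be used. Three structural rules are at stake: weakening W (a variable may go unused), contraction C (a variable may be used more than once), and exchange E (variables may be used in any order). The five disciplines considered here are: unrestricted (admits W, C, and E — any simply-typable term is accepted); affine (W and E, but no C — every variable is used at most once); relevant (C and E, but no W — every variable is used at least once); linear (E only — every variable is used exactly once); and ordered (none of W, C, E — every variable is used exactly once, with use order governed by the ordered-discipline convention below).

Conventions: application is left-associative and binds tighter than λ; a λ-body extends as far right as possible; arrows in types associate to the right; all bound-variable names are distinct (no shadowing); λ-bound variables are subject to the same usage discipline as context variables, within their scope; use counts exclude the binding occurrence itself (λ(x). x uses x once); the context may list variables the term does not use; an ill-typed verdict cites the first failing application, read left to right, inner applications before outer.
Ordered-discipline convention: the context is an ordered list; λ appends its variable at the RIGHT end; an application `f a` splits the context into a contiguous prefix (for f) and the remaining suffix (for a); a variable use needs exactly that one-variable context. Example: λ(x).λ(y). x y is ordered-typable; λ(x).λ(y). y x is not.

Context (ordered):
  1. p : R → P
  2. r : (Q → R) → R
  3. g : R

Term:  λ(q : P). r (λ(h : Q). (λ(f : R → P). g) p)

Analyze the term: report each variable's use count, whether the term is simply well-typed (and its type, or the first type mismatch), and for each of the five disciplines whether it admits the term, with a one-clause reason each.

variable uses: p=1; r=1; g=1; q (bound)=0; h (bound)=0; f (bound)=0
left-to-right use order: r, g, p
typing: well-typed — term : P → R
ordered: ✗ — q, h, f never used (weakening)
linear: ✗ — q, h, f never used (weakening)
affine: ✓ — no duplicate uses among p, r, g, q, h, f
relevant: ✗ — q, h, f never used (weakening)
unrestricted: ✓ — type-checks (P → R) and nothing is barred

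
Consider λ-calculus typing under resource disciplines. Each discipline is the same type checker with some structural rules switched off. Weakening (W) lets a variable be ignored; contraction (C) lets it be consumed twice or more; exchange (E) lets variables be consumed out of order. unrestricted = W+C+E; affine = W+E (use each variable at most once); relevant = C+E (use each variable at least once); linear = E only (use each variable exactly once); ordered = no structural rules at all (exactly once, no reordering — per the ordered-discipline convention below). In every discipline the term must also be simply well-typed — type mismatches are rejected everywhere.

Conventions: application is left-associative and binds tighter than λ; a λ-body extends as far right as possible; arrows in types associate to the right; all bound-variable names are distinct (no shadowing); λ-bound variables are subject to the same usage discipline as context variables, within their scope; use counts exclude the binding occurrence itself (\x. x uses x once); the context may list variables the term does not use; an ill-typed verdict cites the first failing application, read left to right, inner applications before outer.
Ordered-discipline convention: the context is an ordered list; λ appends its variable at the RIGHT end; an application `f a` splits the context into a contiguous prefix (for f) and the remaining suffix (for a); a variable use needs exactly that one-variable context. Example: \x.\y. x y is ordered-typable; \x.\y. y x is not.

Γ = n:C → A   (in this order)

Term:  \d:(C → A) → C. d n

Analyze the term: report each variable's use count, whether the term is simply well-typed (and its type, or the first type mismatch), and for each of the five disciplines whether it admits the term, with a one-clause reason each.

counts: n: 1, d (bound): 1
uses in reading order: d, n
typing: well-typed — term : ((C → A) → C) → C
ordered: ✗, use order d, n needs exchange
linear: ✓, exactly-once usage across n, d
affine: ✓, none of n, d used more than once
relevant: ✓, at least one use each (n, d)
unrestricted: ✓, well-typed at ((C → A) → C) → C; no restrictions here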